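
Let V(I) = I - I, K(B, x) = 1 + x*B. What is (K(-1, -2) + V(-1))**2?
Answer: 9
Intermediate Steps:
K(B, x) = 1 + B*x
V(I) = 0
(K(-1, -2) + V(-1))**2 = ((1 - 1*(-2)) + 0)**2 = ((1 + 2) + 0)**2 = (3 + 0)**2 = 3**2 = 9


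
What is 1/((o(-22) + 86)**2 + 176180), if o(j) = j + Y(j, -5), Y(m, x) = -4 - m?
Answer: 1/182904 ≈ 5.4674e-6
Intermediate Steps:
o(j) = -4 (o(j) = j + (-4 - j) = -4)
1/((o(-22) + 86)**2 + 176180) = 1/((-4 + 86)**2 + 176180) = 1/(82**2 + 176180) = 1/(6724 + 176180) = 1/182904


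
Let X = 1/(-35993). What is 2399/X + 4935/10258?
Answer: -885749644471/10258 ≈ -8.6347e+7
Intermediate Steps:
X = -1/35993 ≈ -2.7783e-5
2399/X + 4935/10258 = 2399/(-1/35993) + 4935/10258 = 2399*(-35993) + 4935*(1/10258) = -86347207 + 4935/10258 = -885749644471/10258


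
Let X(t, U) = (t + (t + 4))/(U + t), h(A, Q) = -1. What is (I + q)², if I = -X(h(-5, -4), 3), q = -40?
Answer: 1681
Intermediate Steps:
X(t, U) = (4 + 2*t)/(U + t) (X(t, U) = (t + (4 + t))/(U + t) = (4 + 2*t)/(U + t))
I = -1 (I = -2*(2 - 1)/(3 - 1) = -2/2 = -1*1 = -1)
(I + q)² = (-1 - 40)² = (-41)² = 1681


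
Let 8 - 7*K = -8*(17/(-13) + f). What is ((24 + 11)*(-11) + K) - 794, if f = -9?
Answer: -108257/91 ≈ -1189.6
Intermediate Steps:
K = -968/91 (K = 8/7 - (-8)*(17/(-13) - 9)/7 = 8/7 - (-8)*(17*(-1/13) - 9)/7 = 8/7 - (-8)*(-17/13 - 9)/7 = 8/7 - (-8)*(-134)/(7*13) = 8/7 - 1/7*1072/13 = 8/7 - 1072/91 = -968/91 ≈ -10.637)
((24 + 11)*(-11) + K) - 794 = ((24 + 11)*(-11) - 968/91) - 794 = (35*(-11) - 968/91) - 794 = (-385 - 968/91) - 794 = -36003/91 - 794 = -108257/91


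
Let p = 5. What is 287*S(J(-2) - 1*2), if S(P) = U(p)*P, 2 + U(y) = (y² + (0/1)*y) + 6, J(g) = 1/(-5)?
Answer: -91553/5 ≈ -18311.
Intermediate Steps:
J(g) = -⅕
U(y) = 4 + y² (U(y) = -2 + ((y² + (0/1)*y) + 6) = -2 + ((y² + (0*1)*y) + 6) = -2 + ((y² + 0*y) + 6) = -2 + ((y² + 0) + 6) = -2 + (y² + 6) = -2 + (6 + y²) = 4 + y²)
S(P) = 29*P (S(P) = (4 + 5²)*P = (4 + 25)*P = 29*P)
287*S(J(-2) - 1*2) = 287*(29*(-⅕ - 1*2)) = 287*(29*(-⅕ - 2)) = 287*(29*(-11/5)) = 287*(-319/5) = -91553/5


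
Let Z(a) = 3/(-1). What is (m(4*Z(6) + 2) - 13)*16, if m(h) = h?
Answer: -368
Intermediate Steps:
Z(a) = -3 (Z(a) = 3*(-1) = -3)
(m(4*Z(6) + 2) - 13)*16 = ((4*(-3) + 2) - 13)*16 = ((-12 + 2) - 13)*16 = (-10 - 13)*16 = -23*16 = -368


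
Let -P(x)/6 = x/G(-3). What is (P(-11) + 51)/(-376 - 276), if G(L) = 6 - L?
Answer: -175/1956 ≈ -0.089468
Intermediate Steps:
P(x) = -2*x/3 (P(x) = -6*x/(6 - 1*(-3)) = -6*x/(6 + 3) = -6*x/9 = -2*x/3)
(P(-11) + 51)/(-376 - 276) = (-⅔*(-11) + 51)/(-376 - 276) = (22/3 + 51)/(-652) = (175/3)*(-1/652) = -175/1956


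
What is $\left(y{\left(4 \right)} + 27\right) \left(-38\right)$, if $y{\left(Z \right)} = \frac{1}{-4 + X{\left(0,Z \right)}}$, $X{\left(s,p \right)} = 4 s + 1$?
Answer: $- \frac{3040}{3} \approx -1013.3$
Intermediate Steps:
$X{\left(s,p \right)} = 1 + 4 s$
$y{\left(Z \right)} = - \frac{1}{3}$ ($y{\left(Z \right)} = \frac{1}{-4 + \left(1 + 4 \cdot 0\right)} = \frac{1}{-4 + \left(1 + 0\right)} = \frac{1}{-4 + 1} = \frac{1}{-3} = - \frac{1}{3}$)
$\left(y{\left(4 \right)} + 27\right) \left(-38\right) = \left(- \frac{1}{3} + 27\right) \left(-38\right) = \frac{80}{3} \left(-38\right) = - \frac{3040}{3}$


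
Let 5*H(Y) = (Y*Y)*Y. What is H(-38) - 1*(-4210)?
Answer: -33822/5 ≈ -6764.4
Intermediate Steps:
H(Y) = Y³/5 (H(Y) = ((Y*Y)*Y)/5 = (Y²*Y)/5 = Y³/5)
H(-38) - 1*(-4210) = (⅕)*(-38)³ - 1*(-4210) = (⅕)*(-54872) + 4210 = -54872/5 + 4210 = -33822/5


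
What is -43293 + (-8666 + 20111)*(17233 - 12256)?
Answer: 56918472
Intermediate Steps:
-43293 + (-8666 + 20111)*(17233 - 12256) = -43293 + 11445*4977 = -43293 + 56961765 = 56918472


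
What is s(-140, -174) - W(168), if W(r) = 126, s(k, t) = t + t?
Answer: -474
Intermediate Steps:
s(k, t) = 2*t
s(-140, -174) - W(168) = 2*(-174) - 1*126 = -348 - 126 = -474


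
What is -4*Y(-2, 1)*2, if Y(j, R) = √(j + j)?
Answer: -16*I ≈ -16.0*I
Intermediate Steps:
Y(j, R) = √2*√j (Y(j, R) = √(2*j) = √2*√j)
-4*Y(-2, 1)*2 = -4*√2*√(-2)*2 = -4*√2*I*√2*2 = -8*I*2 = -16*I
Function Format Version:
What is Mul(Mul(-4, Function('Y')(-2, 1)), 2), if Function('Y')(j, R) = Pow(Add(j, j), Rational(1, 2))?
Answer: Mul(-16, I) ≈ Mul(-16.000, I)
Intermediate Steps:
Function('Y')(j, R) = Mul(Pow(2, Rational(1, 2)), Pow(j, Rational(1, 2))) (Function('Y')(j, R) = Pow(Mul(2, j), Rational(1, 2)) = Mul(Pow(2, Rational(1, 2)), Pow(j, Rational(1, 2))))
Mul(Mul(-4, Function('Y')(-2, 1)), 2) = Mul(Mul(-4, Mul(Pow(2, Rational(1, 2)), Pow(-2, Rational(1, 2)))), 2) = Mul(Mul(-4, Mul(Pow(2, Rational(1, 2)), Mul(I, Pow(2, Rational(1, 2))))), 2) = Mul(Mul(-4, Mul(2, I)), 2) = Mul(Mul(-8, I), 2) = Mul(-16, I)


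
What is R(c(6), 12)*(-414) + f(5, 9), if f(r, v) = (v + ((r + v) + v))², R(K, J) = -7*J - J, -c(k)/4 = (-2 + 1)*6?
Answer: 40768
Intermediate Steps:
c(k) = 24 (c(k) = -4*(-2 + 1)*6 = -(-4)*6 = -4*(-6) = 24)
R(K, J) = -8*J
f(r, v) = (r + 3*v)² (f(r, v) = (v + (r + 2*v))² = (r + 3*v)²)
R(c(6), 12)*(-414) + f(5, 9) = -8*12*(-414) + (5 + 3*9)² = -96*(-414) + (5 + 27)² = 39744 + 32² = 39744 + 1024 = 40768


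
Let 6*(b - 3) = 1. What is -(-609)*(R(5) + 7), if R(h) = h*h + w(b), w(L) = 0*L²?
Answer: 19488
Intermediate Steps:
b = 19/6 (b = 3 + (⅙)*1 = 3 + ⅙ = 19/6 ≈ 3.1667)
w(L) = 0
R(h) = h² (R(h) = h*h + 0 = h² + 0 = h²)
-(-609)*(R(5) + 7) = -(-609)*(5² + 7) = -(-609)*(25 + 7) = -(-609)*32 = -203*(-96) = 19488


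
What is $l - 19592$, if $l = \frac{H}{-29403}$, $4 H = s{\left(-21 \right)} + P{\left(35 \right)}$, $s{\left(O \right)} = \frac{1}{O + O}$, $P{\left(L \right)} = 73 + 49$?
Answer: $- \frac{96778685891}{4939704} \approx -19592.0$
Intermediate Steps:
$P{\left(L \right)} = 122$
$s{\left(O \right)} = \frac{1}{2 O}$
$H = \frac{5123}{168}$ ($H = \frac{\frac{1}{2 \left(-21\right)} + 122}{4} = \frac{\frac{1}{2} \left(- \frac{1}{21}\right) + 122}{4} = \frac{- \frac{1}{42} + 122}{4} = \frac{1}{4} \cdot \frac{5123}{42} = \frac{5123}{168} \approx 30.494$)
$l = - \frac{5123}{4939704}$ ($l = \frac{5123}{168 \left(-29403\right)} = \frac{5123}{168} \left(- \frac{1}{29403}\right) = - \frac{5123}{4939704} \approx -0.0010371$)
$l - 19592 = - \frac{5123}{4939704} - 19592 = - \frac{96778685891}{4939704}$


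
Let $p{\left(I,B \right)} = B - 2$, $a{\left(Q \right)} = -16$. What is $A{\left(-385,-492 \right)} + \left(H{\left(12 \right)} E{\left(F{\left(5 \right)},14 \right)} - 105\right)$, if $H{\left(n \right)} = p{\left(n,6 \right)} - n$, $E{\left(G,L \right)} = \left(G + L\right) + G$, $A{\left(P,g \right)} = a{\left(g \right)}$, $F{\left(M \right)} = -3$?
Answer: $-185$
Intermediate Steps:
$p{\left(I,B \right)} = -2 + B$ ($p{\left(I,B \right)} = B - 2 = -2 + B$)
$A{\left(P,g \right)} = -16$
$E{\left(G,L \right)} = L + 2 G$
$H{\left(n \right)} = 4 - n$ ($H{\left(n \right)} = \left(-2 + 6\right) - n = 4 - n$)
$A{\left(-385,-492 \right)} + \left(H{\left(12 \right)} E{\left(F{\left(5 \right)},14 \right)} - 105\right) = -16 - \left(105 - \left(4 - 12\right) \left(14 + 2 \left(-3\right)\right)\right) = -16 - \left(105 - \left(4 - 12\right) \left(14 - 6\right)\right) = -16 - 169 = -185$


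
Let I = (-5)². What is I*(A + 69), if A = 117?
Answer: 4650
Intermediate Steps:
I = 25
I*(A + 69) = 25*(117 + 69) = 25*186 = 4650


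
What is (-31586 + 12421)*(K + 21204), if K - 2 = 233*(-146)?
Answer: 245541980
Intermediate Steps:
K = -34016 (K = 2 + 233*(-146) = 2 - 34018 = -34016)
(-31586 + 12421)*(K + 21204) = (-31586 + 12421)*(-34016 + 21204) = -19165*(-12812) = 245541980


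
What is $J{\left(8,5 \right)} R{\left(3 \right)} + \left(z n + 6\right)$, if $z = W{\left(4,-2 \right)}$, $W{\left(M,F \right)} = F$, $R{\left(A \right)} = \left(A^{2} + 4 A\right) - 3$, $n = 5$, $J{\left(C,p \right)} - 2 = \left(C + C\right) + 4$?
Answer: $392$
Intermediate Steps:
$J{\left(C,p \right)} = 6 + 2 C$ ($J{\left(C,p \right)} = 2 + \left(\left(C + C\right) + 4\right) = 2 + \left(2 C + 4\right) = 2 + \left(4 + 2 C\right) = 6 + 2 C$)
$R{\left(A \right)} = -3 + A^{2} + 4 A$
$z = -2$
$J{\left(8,5 \right)} R{\left(3 \right)} + \left(z n + 6\right) = \left(6 + 2 \cdot 8\right) \left(-3 + 3^{2} + 4 \cdot 3\right) + \left(\left(-2\right) 5 + 6\right) = \left(6 + 16\right) \left(-3 + 9 + 12\right) + \left(-10 + 6\right) = 22 \cdot 18 - 4 = 396 - 4 = 392$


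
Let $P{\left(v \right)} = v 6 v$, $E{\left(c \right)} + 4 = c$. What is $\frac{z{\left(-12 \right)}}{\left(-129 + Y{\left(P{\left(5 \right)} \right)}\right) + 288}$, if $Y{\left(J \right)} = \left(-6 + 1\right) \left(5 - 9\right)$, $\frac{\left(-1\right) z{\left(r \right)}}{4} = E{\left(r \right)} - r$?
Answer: $\frac{16}{179} \approx 0.089386$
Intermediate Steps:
$E{\left(c \right)} = -4 + c$
$P{\left(v \right)} = 6 v^{2}$ ($P{\left(v \right)} = 6 v v = 6 v^{2}$)
$z{\left(r \right)} = 16$ ($z{\left(r \right)} = - 4 \left(\left(-4 + r\right) - r\right) = \left(-4\right) \left(-4\right) = 16$)
$Y{\left(J \right)} = 20$ ($Y{\left(J \right)} = \left(-5\right) \left(-4\right) = 20$)
$\frac{z{\left(-12 \right)}}{\left(-129 + Y{\left(P{\left(5 \right)} \right)}\right) + 288} = \frac{16}{\left(-129 + 20\right) + 288} = \frac{16}{-109 + 288} = \frac{16}{179}$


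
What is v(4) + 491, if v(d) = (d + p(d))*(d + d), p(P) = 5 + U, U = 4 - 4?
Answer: 563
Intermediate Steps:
U = 0
p(P) = 5 (p(P) = 5 + 0 = 5)
v(d) = 2*d*(5 + d) (v(d) = (d + 5)*(d + d) = (5 + d)*(2*d) = 2*d*(5 + d))
v(4) + 491 = 2*4*(5 + 4) + 491 = 2*4*9 + 491 = 72 + 491 = 563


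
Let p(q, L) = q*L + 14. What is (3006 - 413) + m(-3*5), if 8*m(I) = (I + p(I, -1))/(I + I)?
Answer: 311153/120 ≈ 2592.9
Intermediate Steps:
p(q, L) = 14 + L*q (p(q, L) = L*q + 14 = 14 + L*q)
m(I) = 7/(8*I) (m(I) = ((I + (14 - I))/(I + I))/8 = (14/((2*I)))/8 = (14*(1/(2*I)))/8 = (7/I)/8 = 7/(8*I))
(3006 - 413) + m(-3*5) = (3006 - 413) + 7/(8*((-3*5))) = 2593 + (7/8)/(-15) = 2593 + (7/8)*(-1/15) = 2593 - 7/120 = 311153/120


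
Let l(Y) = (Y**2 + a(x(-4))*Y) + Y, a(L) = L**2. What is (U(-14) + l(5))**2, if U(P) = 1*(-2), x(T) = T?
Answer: 11664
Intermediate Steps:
U(P) = -2
l(Y) = Y**2 + 17*Y (l(Y) = (Y**2 + (-4)**2*Y) + Y = (Y**2 + 16*Y) + Y = Y**2 + 17*Y)
(U(-14) + l(5))**2 = (-2 + 5*(17 + 5))**2 = (-2 + 5*22)**2 = (-2 + 110)**2 = 108**2 = 11664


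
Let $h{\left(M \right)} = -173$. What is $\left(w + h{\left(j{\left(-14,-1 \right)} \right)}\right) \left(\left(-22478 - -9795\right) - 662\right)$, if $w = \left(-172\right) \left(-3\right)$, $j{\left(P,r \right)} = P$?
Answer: $-4577335$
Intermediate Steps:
$w = 516$
$\left(w + h{\left(j{\left(-14,-1 \right)} \right)}\right) \left(\left(-22478 - -9795\right) - 662\right) = \left(516 - 173\right) \left(\left(-22478 - -9795\right) - 662\right) = 343 \left(\left(-22478 + 9795\right) - 662\right) = 343 \left(-12683 - 662\right) = 343 \left(-13345\right) = -4577335$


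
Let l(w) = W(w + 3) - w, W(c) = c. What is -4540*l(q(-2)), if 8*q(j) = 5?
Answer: -13620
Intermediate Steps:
q(j) = 5/8 (q(j) = (⅛)*5 = 5/8)
l(w) = 3 (l(w) = (w + 3) - w = (3 + w) - w = 3)
-4540*l(q(-2)) = -4540*3 = -13620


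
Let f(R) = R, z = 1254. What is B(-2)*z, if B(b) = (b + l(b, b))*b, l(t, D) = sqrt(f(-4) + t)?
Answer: 5016 - 2508*I*sqrt(6) ≈ 5016.0 - 6143.3*I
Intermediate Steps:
l(t, D) = sqrt(-4 + t)
B(b) = b*(b + sqrt(-4 + b)) (B(b) = (b + sqrt(-4 + b))*b = b*(b + sqrt(-4 + b)))
B(-2)*z = -2*(-2 + sqrt(-4 - 2))*1254 = -2*(-2 + sqrt(-6))*1254 = -2*(-2 + I*sqrt(6))*1254 = (4 - 2*I*sqrt(6))*1254 = 5016 - 2508*I*sqrt(6)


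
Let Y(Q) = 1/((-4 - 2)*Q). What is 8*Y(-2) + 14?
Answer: 44/3 ≈ 14.667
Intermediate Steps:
Y(Q) = -1/(6*Q) (Y(Q) = 1/((-6)*Q) = -1/(6*Q))
8*Y(-2) + 14 = 8*(-⅙/(-2)) + 14 = 8*(-⅙*(-½)) + 14 = 8*(1/12) + 14 = ⅔ + 14 = 44/3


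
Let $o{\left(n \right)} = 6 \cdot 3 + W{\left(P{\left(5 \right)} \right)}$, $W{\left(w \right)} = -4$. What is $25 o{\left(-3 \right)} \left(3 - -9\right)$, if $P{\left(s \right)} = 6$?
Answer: $4200$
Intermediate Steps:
$o{\left(n \right)} = 14$ ($o{\left(n \right)} = 6 \cdot 3 - 4 = 18 - 4 = 14$)
$25 o{\left(-3 \right)} \left(3 - -9\right) = 25 \cdot 14 \left(3 - -9\right) = 350 \left(3 + 9\right) = 350 \cdot 12 = 4200$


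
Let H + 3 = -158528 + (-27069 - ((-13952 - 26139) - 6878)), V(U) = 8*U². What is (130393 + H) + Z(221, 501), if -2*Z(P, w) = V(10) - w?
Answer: -16775/2 ≈ -8387.5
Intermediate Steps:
H = -138631 (H = -3 + (-158528 + (-27069 - ((-13952 - 26139) - 6878))) = -3 + (-158528 + (-27069 - (-40091 - 6878))) = -3 + (-158528 + (-27069 - 1*(-46969))) = -3 + (-158528 + (-27069 + 46969)) = -3 + (-158528 + 19900) = -3 - 138628 = -138631)
Z(P, w) = -400 + w/2 (Z(P, w) = -(8*10² - w)/2 = -(8*100 - w)/2 = -(800 - w)/2 = -400 + w/2)
(130393 + H) + Z(221, 501) = (130393 - 138631) + (-400 + (½)*501) = -8238 + (-400 + 501/2) = -8238 - 299/2 = -16775/2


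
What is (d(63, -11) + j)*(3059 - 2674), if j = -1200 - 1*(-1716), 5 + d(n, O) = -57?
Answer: 174790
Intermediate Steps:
d(n, O) = -62 (d(n, O) = -5 - 57 = -62)
j = 516 (j = -1200 + 1716 = 516)
(d(63, -11) + j)*(3059 - 2674) = (-62 + 516)*(3059 - 2674) = 454*385 = 174790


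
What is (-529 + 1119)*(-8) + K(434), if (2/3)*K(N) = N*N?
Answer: 277814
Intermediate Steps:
K(N) = 3*N²/2 (K(N) = 3*(N*N)/2 = 3*N²/2)
(-529 + 1119)*(-8) + K(434) = (-529 + 1119)*(-8) + (3/2)*434² = 590*(-8) + (3/2)*188356 = -4720 + 282534 = 277814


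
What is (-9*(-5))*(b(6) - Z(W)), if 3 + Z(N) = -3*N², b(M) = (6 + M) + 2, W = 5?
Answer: 4140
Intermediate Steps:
b(M) = 8 + M
Z(N) = -3 - 3*N²
(-9*(-5))*(b(6) - Z(W)) = (-9*(-5))*((8 + 6) - (-3 - 3*5²)) = 45*(14 - (-3 - 3*25)) = 45*(14 - (-3 - 75)) = 45*(14 - 1*(-78)) = 45*(14 + 78) = 45*92 = 4140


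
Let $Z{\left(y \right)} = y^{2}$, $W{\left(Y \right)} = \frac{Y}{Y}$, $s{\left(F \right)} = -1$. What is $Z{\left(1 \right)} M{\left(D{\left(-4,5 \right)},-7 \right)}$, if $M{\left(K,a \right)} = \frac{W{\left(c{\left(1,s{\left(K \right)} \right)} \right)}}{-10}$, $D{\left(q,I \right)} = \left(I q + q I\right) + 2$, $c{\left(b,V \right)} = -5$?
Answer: $- \frac{1}{10} \approx -0.1$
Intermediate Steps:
$W{\left(Y \right)} = 1$
$D{\left(q,I \right)} = 2 + 2 I q$ ($D{\left(q,I \right)} = \left(I q + I q\right) + 2 = 2 I q + 2 = 2 + 2 I q$)
$M{\left(K,a \right)} = - \frac{1}{10}$ ($M{\left(K,a \right)} = 1 \frac{1}{-10} = 1 \left(- \frac{1}{10}\right) = - \frac{1}{10}$)
$Z{\left(1 \right)} M{\left(D{\left(-4,5 \right)},-7 \right)} = 1^{2} \left(- \frac{1}{10}\right) = 1 \left(- \frac{1}{10}\right) = - \frac{1}{10}$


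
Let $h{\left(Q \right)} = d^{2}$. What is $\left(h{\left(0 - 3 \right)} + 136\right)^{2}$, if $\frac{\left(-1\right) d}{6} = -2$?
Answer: $78400$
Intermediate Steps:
$d = 12$ ($d = \left(-6\right) \left(-2\right) = 12$)
$h{\left(Q \right)} = 144$ ($h{\left(Q \right)} = 12^{2} = 144$)
$\left(h{\left(0 - 3 \right)} + 136\right)^{2} = \left(144 + 136\right)^{2} = 280^{2} = 78400$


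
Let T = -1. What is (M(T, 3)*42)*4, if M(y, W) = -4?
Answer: -672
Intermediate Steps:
(M(T, 3)*42)*4 = -4*42*4 = -168*4 = -672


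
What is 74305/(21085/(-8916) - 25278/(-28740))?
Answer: -226670799300/4531003 ≈ -50027.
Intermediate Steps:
74305/(21085/(-8916) - 25278/(-28740)) = 74305/(21085*(-1/8916) - 25278*(-1/28740)) = 74305/(-21085/8916 + 4213/4790) = 74305/(-31717021/21353820) = 74305*(-21353820/31717021) = -226670799300/4531003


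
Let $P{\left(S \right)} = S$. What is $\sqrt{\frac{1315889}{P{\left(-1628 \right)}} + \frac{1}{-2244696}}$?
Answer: $\frac{299 i \sqrt{1886541538113474}}{456795636} \approx 28.43 i$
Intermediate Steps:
$\sqrt{\frac{1315889}{P{\left(-1628 \right)}} + \frac{1}{-2244696}} = \sqrt{\frac{1315889}{-1628} + \frac{1}{-2244696}} = \sqrt{1315889 \left(- \frac{1}{1628}\right) - \frac{1}{2244696}} = \sqrt{- \frac{1315889}{1628} - \frac{1}{2244696}} = \sqrt{- \frac{738442694093}{913591272}} = \frac{299 i \sqrt{1886541538113474}}{456795636}$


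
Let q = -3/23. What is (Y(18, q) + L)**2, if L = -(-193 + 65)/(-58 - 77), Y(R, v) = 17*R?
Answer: 1695957124/18225 ≈ 93057.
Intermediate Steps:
q = -3/23 (q = -3*1/23 = -3/23 ≈ -0.13043)
L = -128/135 (L = -(-128)/(-135) = -(-128)*(-1)/135 = -1*128/135 = -128/135 ≈ -0.94815)
(Y(18, q) + L)**2 = (17*18 - 128/135)**2 = (306 - 128/135)**2 = (41182/135)**2 = 1695957124/18225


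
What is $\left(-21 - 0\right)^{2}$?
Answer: $441$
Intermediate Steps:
$\left(-21 - 0\right)^{2} = \left(-21 + 0\right)^{2} = \left(-21\right)^{2} = 441$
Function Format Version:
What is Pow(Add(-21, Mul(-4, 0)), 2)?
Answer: 441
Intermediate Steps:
Pow(Add(-21, Mul(-4, 0)), 2) = Pow(Add(-21, 0), 2) = Pow(-21, 2) = 441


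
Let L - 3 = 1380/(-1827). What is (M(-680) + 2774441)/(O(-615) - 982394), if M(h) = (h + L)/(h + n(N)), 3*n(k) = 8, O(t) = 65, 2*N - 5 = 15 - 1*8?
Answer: -1144446227489/405206783184 ≈ -2.8244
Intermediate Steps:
N = 6 (N = 5/2 + (15 - 1*8)/2 = 5/2 + (15 - 8)/2 = 5/2 + (½)*7 = 5/2 + 7/2 = 6)
n(k) = 8/3 (n(k) = (⅓)*8 = 8/3)
L = 1367/609 (L = 3 + 1380/(-1827) = 3 + 1380*(-1/1827) = 3 - 460/609 = 1367/609 ≈ 2.2447)
M(h) = (1367/609 + h)/(8/3 + h) (M(h) = (h + 1367/609)/(h + 8/3) = (1367/609 + h)/(8/3 + h))
(M(-680) + 2774441)/(O(-615) - 982394) = ((1367 + 609*(-680))/(203*(8 + 3*(-680))) + 2774441)/(65 - 982394) = ((1367 - 414120)/(203*(8 - 2040)) + 2774441)/(-982329) = ((1/203)*(-412753)/(-2032) + 2774441)*(-1/982329) = ((1/203)*(-1/2032)*(-412753) + 2774441)*(-1/982329) = (412753/412496 + 2774441)*(-1/982329) = (1144446227489/412496)*(-1/982329) = -1144446227489/405206783184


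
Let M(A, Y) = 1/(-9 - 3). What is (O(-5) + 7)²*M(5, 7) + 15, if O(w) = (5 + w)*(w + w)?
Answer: 131/12 ≈ 10.917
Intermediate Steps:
M(A, Y) = -1/12 (M(A, Y) = 1/(-12) = -1/12)
O(w) = 2*w*(5 + w) (O(w) = (5 + w)*(2*w) = 2*w*(5 + w))
(O(-5) + 7)²*M(5, 7) + 15 = (2*(-5)*(5 - 5) + 7)²*(-1/12) + 15 = (2*(-5)*0 + 7)²*(-1/12) + 15 = (0 + 7)²*(-1/12) + 15 = 7²*(-1/12) + 15 = 49*(-1/12) + 15 = -49/12 + 15 = 131/12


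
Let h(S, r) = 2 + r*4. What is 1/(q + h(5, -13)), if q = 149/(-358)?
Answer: -358/18049 ≈ -0.019835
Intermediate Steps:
h(S, r) = 2 + 4*r
q = -149/358 (q = 149*(-1/358) = -149/358 ≈ -0.41620)
1/(q + h(5, -13)) = 1/(-149/358 + (2 + 4*(-13))) = 1/(-149/358 + (2 - 52)) = 1/(-149/358 - 50) = 1/(-18049/358) = -358/18049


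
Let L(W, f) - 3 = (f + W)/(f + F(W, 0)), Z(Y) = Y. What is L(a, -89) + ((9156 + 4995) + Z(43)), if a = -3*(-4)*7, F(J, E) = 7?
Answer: 1164159/82 ≈ 14197.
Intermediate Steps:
a = 84 (a = 12*7 = 84)
L(W, f) = 3 + (W + f)/(7 + f) (L(W, f) = 3 + (f + W)/(f + 7) = 3 + (W + f)/(7 + f))
L(a, -89) + ((9156 + 4995) + Z(43)) = (21 + 84 + 4*(-89))/(7 - 89) + ((9156 + 4995) + 43) = (21 + 84 - 356)/(-82) + (14151 + 43) = -1/82*(-251) + 14194 = 251/82 + 14194 = 1164159/82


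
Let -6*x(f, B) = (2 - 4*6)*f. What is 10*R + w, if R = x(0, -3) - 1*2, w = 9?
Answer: -11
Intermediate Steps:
x(f, B) = 11*f/3 (x(f, B) = -(2 - 4*6)*f/6 = -(2 - 24)*f/6 = -(-11)*f/3 = 11*f/3)
R = -2 (R = (11/3)*0 - 1*2 = 0 - 2 = -2)
10*R + w = 10*(-2) + 9 = -20 + 9 = -11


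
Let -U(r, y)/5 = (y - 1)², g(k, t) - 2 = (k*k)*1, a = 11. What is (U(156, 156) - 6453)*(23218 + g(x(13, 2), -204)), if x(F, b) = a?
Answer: -2954457098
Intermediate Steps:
x(F, b) = 11
g(k, t) = 2 + k² (g(k, t) = 2 + (k*k)*1 = 2 + k²*1 = 2 + k²)
U(r, y) = -5*(-1 + y)² (U(r, y) = -5*(y - 1)² = -5*(-1 + y)²)
(U(156, 156) - 6453)*(23218 + g(x(13, 2), -204)) = (-5*(-1 + 156)² - 6453)*(23218 + (2 + 11²)) = (-5*155² - 6453)*(23218 + (2 + 121)) = (-5*24025 - 6453)*(23218 + 123) = (-120125 - 6453)*23341 = -126578*23341 = -2954457098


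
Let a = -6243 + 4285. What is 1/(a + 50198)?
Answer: 1/48240 ≈ 2.0730e-5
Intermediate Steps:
a = -1958
1/(a + 50198) = 1/(-1958 + 50198) = 1/48240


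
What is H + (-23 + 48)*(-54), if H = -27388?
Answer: -28738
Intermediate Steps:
H + (-23 + 48)*(-54) = -27388 + (-23 + 48)*(-54) = -27388 + 25*(-54) = -27388 - 1350 = -28738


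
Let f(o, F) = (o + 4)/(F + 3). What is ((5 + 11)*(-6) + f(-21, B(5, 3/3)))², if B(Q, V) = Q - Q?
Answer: 93025/9 ≈ 10336.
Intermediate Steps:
B(Q, V) = 0
f(o, F) = (4 + o)/(3 + F)
((5 + 11)*(-6) + f(-21, B(5, 3/3)))² = ((5 + 11)*(-6) + (4 - 21)/(3 + 0))² = (16*(-6) - 17/3)² = (-96 + (⅓)*(-17))² = (-96 - 17/3)² = (-305/3)² = 93025/9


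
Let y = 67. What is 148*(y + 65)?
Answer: 19536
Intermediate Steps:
148*(y + 65) = 148*(67 + 65) = 148*132 = 19536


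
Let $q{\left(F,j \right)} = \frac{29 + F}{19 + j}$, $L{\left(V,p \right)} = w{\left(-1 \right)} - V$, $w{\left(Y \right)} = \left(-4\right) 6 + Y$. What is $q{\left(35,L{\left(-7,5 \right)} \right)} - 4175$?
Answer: $-4111$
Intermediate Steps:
$w{\left(Y \right)} = -24 + Y$
$L{\left(V,p \right)} = -25 - V$ ($L{\left(V,p \right)} = \left(-24 - 1\right) - V = -25 - V$)
$q{\left(F,j \right)} = \frac{29 + F}{19 + j}$
$q{\left(35,L{\left(-7,5 \right)} \right)} - 4175 = \frac{29 + 35}{19 - 18} - 4175 = \frac{1}{19 + \left(-25 + 7\right)} 64 - 4175 = \frac{1}{19 - 18} \cdot 64 - 4175 = 1^{-1} \cdot 64 - 4175 = 1 \cdot 64 - 4175 = 64 - 4175 = -4111$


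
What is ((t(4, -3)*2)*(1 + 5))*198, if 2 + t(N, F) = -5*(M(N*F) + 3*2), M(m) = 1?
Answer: -87912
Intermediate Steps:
t(N, F) = -37 (t(N, F) = -2 - 5*(1 + 3*2) = -2 - 5*(1 + 6) = -2 - 5*7 = -2 - 35 = -37)
((t(4, -3)*2)*(1 + 5))*198 = ((-37*2)*(1 + 5))*198 = -74*6*198 = -444*198 = -87912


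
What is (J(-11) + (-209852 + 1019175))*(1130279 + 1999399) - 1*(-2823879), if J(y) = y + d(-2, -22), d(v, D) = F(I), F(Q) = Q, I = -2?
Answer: 2532882526059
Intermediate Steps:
d(v, D) = -2
J(y) = -2 + y (J(y) = y - 2 = -2 + y)
(J(-11) + (-209852 + 1019175))*(1130279 + 1999399) - 1*(-2823879) = ((-2 - 11) + (-209852 + 1019175))*(1130279 + 1999399) - 1*(-2823879) = (-13 + 809323)*3129678 + 2823879 = 809310*3129678 + 2823879 = 2532879702180 + 2823879 = 2532882526059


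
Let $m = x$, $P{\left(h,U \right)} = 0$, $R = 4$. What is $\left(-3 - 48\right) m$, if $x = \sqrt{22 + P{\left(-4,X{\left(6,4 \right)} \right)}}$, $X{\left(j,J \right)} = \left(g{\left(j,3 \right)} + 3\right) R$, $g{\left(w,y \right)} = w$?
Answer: $- 51 \sqrt{22} \approx -239.21$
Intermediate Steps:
$X{\left(j,J \right)} = 12 + 4 j$ ($X{\left(j,J \right)} = \left(j + 3\right) 4 = \left(3 + j\right) 4 = 12 + 4 j$)
$x = \sqrt{22}$ ($x = \sqrt{22 + 0} = \sqrt{22} \approx 4.6904$)
$m = \sqrt{22} \approx 4.6904$
$\left(-3 - 48\right) m = \left(-3 - 48\right) \sqrt{22} = - 51 \sqrt{22}$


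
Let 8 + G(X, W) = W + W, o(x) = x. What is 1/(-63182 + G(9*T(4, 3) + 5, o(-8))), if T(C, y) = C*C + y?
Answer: -1/63206 ≈ -1.5821e-5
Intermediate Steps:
T(C, y) = y + C² (T(C, y) = C² + y = y + C²)
G(X, W) = -8 + 2*W (G(X, W) = -8 + (W + W) = -8 + 2*W)
1/(-63182 + G(9*T(4, 3) + 5, o(-8))) = 1/(-63182 + (-8 + 2*(-8))) = 1/(-63182 + (-8 - 16)) = 1/(-63182 - 24) = 1/(-63206) = -1/63206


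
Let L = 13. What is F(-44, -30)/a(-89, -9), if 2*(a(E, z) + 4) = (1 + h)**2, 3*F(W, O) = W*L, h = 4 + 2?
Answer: -1144/123 ≈ -9.3008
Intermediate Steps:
h = 6
F(W, O) = 13*W/3 (F(W, O) = (W*13)/3 = (13*W)/3 = 13*W/3)
a(E, z) = 41/2 (a(E, z) = -4 + (1 + 6)**2/2 = -4 + (1/2)*7**2 = -4 + (1/2)*49 = -4 + 49/2 = 41/2)
F(-44, -30)/a(-89, -9) = ((13/3)*(-44))/(41/2) = -572/3*2/41 = -1144/123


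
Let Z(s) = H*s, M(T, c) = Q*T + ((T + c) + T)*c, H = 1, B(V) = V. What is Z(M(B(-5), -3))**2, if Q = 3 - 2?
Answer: 1156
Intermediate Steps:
Q = 1
M(T, c) = T + c*(c + 2*T) (M(T, c) = 1*T + ((T + c) + T)*c = T + (c + 2*T)*c = T + c*(c + 2*T))
Z(s) = s (Z(s) = 1*s = s)
Z(M(B(-5), -3))**2 = (-5 + (-3)**2 + 2*(-5)*(-3))**2 = (-5 + 9 + 30)**2 = 34**2 = 1156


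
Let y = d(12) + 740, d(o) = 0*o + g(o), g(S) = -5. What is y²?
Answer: 540225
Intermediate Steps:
d(o) = -5 (d(o) = 0*o - 5 = 0 - 5 = -5)
y = 735 (y = -5 + 740 = 735)
y² = 735² = 540225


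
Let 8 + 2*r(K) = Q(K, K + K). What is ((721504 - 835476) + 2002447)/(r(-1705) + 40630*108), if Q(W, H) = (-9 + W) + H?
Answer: 1888475/4385474 ≈ 0.43062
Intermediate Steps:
Q(W, H) = -9 + H + W
r(K) = -17/2 + 3*K/2 (r(K) = -4 + (-9 + (K + K) + K)/2 = -4 + (-9 + 2*K + K)/2 = -4 + (-9 + 3*K)/2 = -4 + (-9/2 + 3*K/2) = -17/2 + 3*K/2)
((721504 - 835476) + 2002447)/(r(-1705) + 40630*108) = ((721504 - 835476) + 2002447)/((-17/2 + (3/2)*(-1705)) + 40630*108) = (-113972 + 2002447)/((-17/2 - 5115/2) + 4388040) = 1888475/(-2566 + 4388040) = 1888475/4385474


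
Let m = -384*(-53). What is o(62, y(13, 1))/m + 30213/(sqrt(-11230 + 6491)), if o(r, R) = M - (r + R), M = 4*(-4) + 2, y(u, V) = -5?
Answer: -71/20352 - 30213*I*sqrt(4739)/4739 ≈ -0.0034886 - 438.88*I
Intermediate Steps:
m = 20352
M = -14 (M = -16 + 2 = -14)
o(r, R) = -14 - R - r (o(r, R) = -14 - (r + R) = -14 - (R + r) = -14 + (-R - r) = -14 - R - r)
o(62, y(13, 1))/m + 30213/(sqrt(-11230 + 6491)) = (-14 - 1*(-5) - 1*62)/20352 + 30213/(sqrt(-11230 + 6491)) = (-14 + 5 - 62)*(1/20352) + 30213/(sqrt(-4739)) = -71*1/20352 + 30213/((I*sqrt(4739))) = -71/20352 + 30213*(-I*sqrt(4739)/4739) = -71/20352 - 30213*I*sqrt(4739)/4739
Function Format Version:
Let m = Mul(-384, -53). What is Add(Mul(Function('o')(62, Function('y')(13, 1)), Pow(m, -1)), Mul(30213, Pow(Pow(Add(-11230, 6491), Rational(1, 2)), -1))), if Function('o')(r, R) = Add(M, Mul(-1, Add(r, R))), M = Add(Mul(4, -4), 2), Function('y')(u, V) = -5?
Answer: Add(Rational(-71, 20352), Mul(Rational(-30213, 4739), I, Pow(4739, Rational(1, 2)))) ≈ Add(-0.0034886, Mul(-438.88, I))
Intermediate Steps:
m = 20352
M = -14 (M = Add(-16, 2) = -14)
Function('o')(r, R) = Add(-14, Mul(-1, R), Mul(-1, r)) (Function('o')(r, R) = Add(-14, Mul(-1, Add(r, R))) = Add(-14, Mul(-1, Add(R, r))) = Add(-14, Add(Mul(-1, R), Mul(-1, r))) = Add(-14, Mul(-1, R), Mul(-1, r)))
Add(Mul(Function('o')(62, Function('y')(13, 1)), Pow(m, -1)), Mul(30213, Pow(Pow(Add(-11230, 6491), Rational(1, 2)), -1))) = Add(Mul(Add(-14, Mul(-1, -5), Mul(-1, 62)), Pow(20352, -1)), Mul(30213, Pow(Pow(Add(-11230, 6491), Rational(1, 2)), -1))) = Add(Mul(Add(-14, 5, -62), Rational(1, 20352)), Mul(30213, Pow(Pow(-4739, Rational(1, 2)), -1))) = Add(Mul(-71, Rational(1, 20352)), Mul(30213, Pow(Mul(I, Pow(4739, Rational(1, 2))), -1))) = Add(Rational(-71, 20352), Mul(30213, Mul(Rational(-1, 4739), I, Pow(4739, Rational(1, 2))))) = Add(Rational(-71, 20352), Mul(Rational(-30213, 4739), I, Pow(4739, Rational(1, 2))))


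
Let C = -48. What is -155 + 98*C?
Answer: -4859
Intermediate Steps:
-155 + 98*C = -155 + 98*(-48) = -155 - 4704 = -4859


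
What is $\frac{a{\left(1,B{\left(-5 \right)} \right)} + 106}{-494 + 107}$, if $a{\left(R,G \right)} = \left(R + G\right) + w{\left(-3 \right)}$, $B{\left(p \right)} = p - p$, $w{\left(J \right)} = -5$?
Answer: $- \frac{34}{129} \approx -0.26357$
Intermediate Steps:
$B{\left(p \right)} = 0$
$a{\left(R,G \right)} = -5 + G + R$ ($a{\left(R,G \right)} = \left(R + G\right) - 5 = \left(G + R\right) - 5 = -5 + G + R$)
$\frac{a{\left(1,B{\left(-5 \right)} \right)} + 106}{-494 + 107} = \frac{\left(-5 + 0 + 1\right) + 106}{-494 + 107} = \frac{-4 + 106}{-387} = 102 \left(- \frac{1}{387}\right) = - \frac{34}{129}$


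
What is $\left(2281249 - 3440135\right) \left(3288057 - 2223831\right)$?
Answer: $-1233316612236$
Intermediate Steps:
$\left(2281249 - 3440135\right) \left(3288057 - 2223831\right) = \left(-1158886\right) 1064226 = -1233316612236$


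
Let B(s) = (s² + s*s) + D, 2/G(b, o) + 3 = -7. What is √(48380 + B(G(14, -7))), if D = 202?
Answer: 2*√303638/5 ≈ 220.41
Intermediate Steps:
G(b, o) = -⅕ (G(b, o) = 2/(-3 - 7) = 2/(-10) = 2*(-⅒) = -⅕)
B(s) = 202 + 2*s² (B(s) = (s² + s*s) + 202 = (s² + s²) + 202 = 2*s² + 202 = 202 + 2*s²)
√(48380 + B(G(14, -7))) = √(48380 + (202 + 2*(-⅕)²)) = √(48380 + (202 + 2*(1/25))) = √(48380 + (202 + 2/25)) = √(48380 + 5052/25) = √(1214552/25) = 2*√303638/5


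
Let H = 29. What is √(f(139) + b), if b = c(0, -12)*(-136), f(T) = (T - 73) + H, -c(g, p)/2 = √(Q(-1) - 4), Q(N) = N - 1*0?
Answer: √(95 + 272*I*√5) ≈ 18.849 + 16.134*I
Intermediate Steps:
Q(N) = N (Q(N) = N + 0 = N)
c(g, p) = -2*I*√5 (c(g, p) = -2*√(-1 - 4) = -2*I*√5)
f(T) = -44 + T (f(T) = (T - 73) + 29 = (-73 + T) + 29 = -44 + T)
b = 272*I*√5 (b = -2*I*√5*(-136) = 272*I*√5 ≈ 608.21*I)
√(f(139) + b) = √((-44 + 139) + 272*I*√5) = √(95 + 272*I*√5)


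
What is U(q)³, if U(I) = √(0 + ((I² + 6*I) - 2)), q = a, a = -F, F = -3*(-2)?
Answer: -2*I*√2 ≈ -2.8284*I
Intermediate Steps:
F = 6
a = -6 (a = -1*6 = -6)
q = -6
U(I) = √(-2 + I² + 6*I) (U(I) = √(0 + (-2 + I² + 6*I)) = √(-2 + I² + 6*I))
U(q)³ = (√(-2 + (-6)² + 6*(-6)))³ = (√(-2 + 36 - 36))³ = (√(-2))³ = (I*√2)³ = -2*I*√2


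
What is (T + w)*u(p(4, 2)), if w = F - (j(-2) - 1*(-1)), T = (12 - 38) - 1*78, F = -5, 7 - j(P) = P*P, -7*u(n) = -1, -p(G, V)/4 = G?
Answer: -113/7 ≈ -16.143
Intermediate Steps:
p(G, V) = -4*G
u(n) = 1/7 (u(n) = -1/7*(-1) = 1/7)
j(P) = 7 - P**2 (j(P) = 7 - P*P = 7 - P**2)
T = -104 (T = -26 - 78 = -104)
w = -9 (w = -5 - ((7 - 1*(-2)**2) - 1*(-1)) = -5 - ((7 - 1*4) + 1) = -5 - ((7 - 4) + 1) = -5 - (3 + 1) = -5 - 1*4 = -5 - 4 = -9)
(T + w)*u(p(4, 2)) = (-104 - 9)*(1/7) = -113*1/7 = -113/7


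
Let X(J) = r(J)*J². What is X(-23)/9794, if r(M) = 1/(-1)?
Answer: -529/9794 ≈ -0.054013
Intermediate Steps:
r(M) = -1
X(J) = -J²
X(-23)/9794 = -1*(-23)²/9794 = -1*529*(1/9794) = -529*1/9794 = -529/9794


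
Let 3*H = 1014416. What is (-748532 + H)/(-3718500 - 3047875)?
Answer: 246236/4059825 ≈ 0.060652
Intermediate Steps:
H = 1014416/3 (H = (⅓)*1014416 = 1014416/3 ≈ 3.3814e+5)
(-748532 + H)/(-3718500 - 3047875) = (-748532 + 1014416/3)/(-3718500 - 3047875) = -1231180/3/(-6766375) = -1231180/3*(-1/6766375) = 246236/4059825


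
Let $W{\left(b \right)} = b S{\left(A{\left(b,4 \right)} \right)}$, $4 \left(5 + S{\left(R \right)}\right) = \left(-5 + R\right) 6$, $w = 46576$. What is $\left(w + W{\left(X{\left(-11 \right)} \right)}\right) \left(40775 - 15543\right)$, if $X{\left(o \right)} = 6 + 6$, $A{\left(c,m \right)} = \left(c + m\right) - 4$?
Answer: $1176870944$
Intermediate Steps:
$A{\left(c,m \right)} = -4 + c + m$
$S{\left(R \right)} = - \frac{25}{2} + \frac{3 R}{2}$ ($S{\left(R \right)} = -5 + \frac{\left(-5 + R\right) 6}{4} = -5 + \frac{-30 + 6 R}{4} = -5 + \left(- \frac{15}{2} + \frac{3 R}{2}\right) = - \frac{25}{2} + \frac{3 R}{2}$)
$X{\left(o \right)} = 12$
$W{\left(b \right)} = b \left(- \frac{25}{2} + \frac{3 b}{2}\right)$ ($W{\left(b \right)} = b \left(- \frac{25}{2} + \frac{3 \left(-4 + b + 4\right)}{2}\right) = b \left(- \frac{25}{2} + \frac{3 b}{2}\right)$)
$\left(w + W{\left(X{\left(-11 \right)} \right)}\right) \left(40775 - 15543\right) = \left(46576 + \frac{1}{2} \cdot 12 \left(-25 + 3 \cdot 12\right)\right) \left(40775 - 15543\right) = \left(46576 + \frac{1}{2} \cdot 12 \left(-25 + 36\right)\right) 25232 = \left(46576 + \frac{1}{2} \cdot 12 \cdot 11\right) 25232 = \left(46576 + 66\right) 25232 = 46642 \cdot 25232 = 1176870944$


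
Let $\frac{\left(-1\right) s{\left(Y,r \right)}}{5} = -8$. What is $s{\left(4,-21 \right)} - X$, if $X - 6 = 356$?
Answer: $-322$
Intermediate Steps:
$s{\left(Y,r \right)} = 40$ ($s{\left(Y,r \right)} = \left(-5\right) \left(-8\right) = 40$)
$X = 362$ ($X = 6 + 356 = 362$)
$s{\left(4,-21 \right)} - X = 40 - 362 = -322$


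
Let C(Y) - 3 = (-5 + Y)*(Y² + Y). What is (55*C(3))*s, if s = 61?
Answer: -70455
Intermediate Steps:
C(Y) = 3 + (-5 + Y)*(Y + Y²) (C(Y) = 3 + (-5 + Y)*(Y² + Y) = 3 + (-5 + Y)*(Y + Y²))
(55*C(3))*s = (55*(3 + 3³ - 5*3 - 4*3²))*61 = (55*(3 + 27 - 15 - 4*9))*61 = (55*(3 + 27 - 15 - 36))*61 = (55*(-21))*61 = -1155*61 = -70455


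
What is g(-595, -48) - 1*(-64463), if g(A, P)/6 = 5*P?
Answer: 63023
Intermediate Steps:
g(A, P) = 30*P (g(A, P) = 6*(5*P) = 30*P)
g(-595, -48) - 1*(-64463) = 30*(-48) - 1*(-64463) = -1440 + 64463 = 63023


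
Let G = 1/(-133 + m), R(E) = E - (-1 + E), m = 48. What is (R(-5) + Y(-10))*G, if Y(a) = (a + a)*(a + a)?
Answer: -401/85 ≈ -4.7176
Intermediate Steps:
Y(a) = 4*a² (Y(a) = (2*a)*(2*a) = 4*a²)
R(E) = 1 (R(E) = E + (1 - E) = 1)
G = -1/85 (G = 1/(-133 + 48) = 1/(-85) = -1/85 ≈ -0.011765)
(R(-5) + Y(-10))*G = (1 + 4*(-10)²)*(-1/85) = (1 + 4*100)*(-1/85) = (1 + 400)*(-1/85) = 401*(-1/85) = -401/85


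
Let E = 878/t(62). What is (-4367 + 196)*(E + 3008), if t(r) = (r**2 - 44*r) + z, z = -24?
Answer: -6852147997/546 ≈ -1.2550e+7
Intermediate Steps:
t(r) = -24 + r**2 - 44*r (t(r) = (r**2 - 44*r) - 24 = -24 + r**2 - 44*r)
E = 439/546 (E = 878/(-24 + 62**2 - 44*62) = 878/(-24 + 3844 - 2728) = 878/1092 = 878*(1/1092) = 439/546 ≈ 0.80403)
(-4367 + 196)*(E + 3008) = (-4367 + 196)*(439/546 + 3008) = -4171*1642807/546 = -6852147997/546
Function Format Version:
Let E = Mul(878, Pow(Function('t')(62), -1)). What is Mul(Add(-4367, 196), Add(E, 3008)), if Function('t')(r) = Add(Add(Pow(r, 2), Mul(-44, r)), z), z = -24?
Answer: Rational(-6852147997, 546) ≈ -1.2550e+7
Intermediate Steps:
Function('t')(r) = Add(-24, Pow(r, 2), Mul(-44, r)) (Function('t')(r) = Add(Add(Pow(r, 2), Mul(-44, r)), -24) = Add(-24, Pow(r, 2), Mul(-44, r)))
E = Rational(439, 546) (E = Mul(878, Pow(Add(-24, Pow(62, 2), Mul(-44, 62)), -1)) = Mul(878, Pow(Add(-24, 3844, -2728), -1)) = Mul(878, Pow(1092, -1)) = Mul(878, Rational(1, 1092)) = Rational(439, 546) ≈ 0.80403)
Mul(Add(-4367, 196), Add(E, 3008)) = Mul(Add(-4367, 196), Add(Rational(439, 546), 3008)) = Mul(-4171, Rational(1642807, 546)) = Rational(-6852147997, 546)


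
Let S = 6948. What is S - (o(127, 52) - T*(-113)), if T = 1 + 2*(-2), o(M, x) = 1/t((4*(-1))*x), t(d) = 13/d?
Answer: 7303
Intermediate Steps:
o(M, x) = -4*x/13 (o(M, x) = 1/(13/(((4*(-1))*x))) = 1/(13/((-4*x))) = 1/(13*(-1/(4*x))) = 1/(-13/(4*x)) = -4*x/13)
T = -3 (T = 1 - 4 = -3)
S - (o(127, 52) - T*(-113)) = 6948 - (-4/13*52 - (-3)*(-113)) = 6948 - (-16 - 1*339) = 6948 - (-16 - 339) = 6948 - 1*(-355) = 6948 + 355 = 7303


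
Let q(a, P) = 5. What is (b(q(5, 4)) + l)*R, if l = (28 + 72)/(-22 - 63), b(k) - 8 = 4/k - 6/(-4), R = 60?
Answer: 9306/17 ≈ 547.41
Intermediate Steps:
b(k) = 19/2 + 4/k (b(k) = 8 + (4/k - 6/(-4)) = 8 + (4/k - 6*(-¼)) = 8 + (4/k + 3/2) = 8 + (3/2 + 4/k) = 19/2 + 4/k)
l = -20/17 (l = 100/(-85) = 100*(-1/85) = -20/17 ≈ -1.1765)
(b(q(5, 4)) + l)*R = ((19/2 + 4/5) - 20/17)*60 = ((19/2 + 4*(⅕)) - 20/17)*60 = ((19/2 + ⅘) - 20/17)*60 = (103/10 - 20/17)*60 = (1551/170)*60 = 9306/17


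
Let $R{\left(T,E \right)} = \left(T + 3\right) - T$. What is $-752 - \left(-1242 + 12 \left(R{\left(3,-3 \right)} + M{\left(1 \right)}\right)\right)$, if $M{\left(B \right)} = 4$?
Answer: $406$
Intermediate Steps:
$R{\left(T,E \right)} = 3$ ($R{\left(T,E \right)} = \left(3 + T\right) - T = 3$)
$-752 - \left(-1242 + 12 \left(R{\left(3,-3 \right)} + M{\left(1 \right)}\right)\right) = -752 - \left(-1242 + 12 \left(3 + 4\right)\right) = -752 + \left(\left(-12\right) 7 + 1242\right) = -752 + \left(-84 + 1242\right) = -752 + 1158 = 406$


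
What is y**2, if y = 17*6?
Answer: 10404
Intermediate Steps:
y = 102
y**2 = 102**2 = 10404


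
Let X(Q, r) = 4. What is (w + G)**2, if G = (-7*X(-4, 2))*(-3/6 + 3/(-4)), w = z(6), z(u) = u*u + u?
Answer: 5929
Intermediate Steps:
z(u) = u + u**2 (z(u) = u**2 + u = u + u**2)
w = 42 (w = 6*(1 + 6) = 6*7 = 42)
G = 35 (G = (-7*4)*(-3/6 + 3/(-4)) = -28*(-3*1/6 + 3*(-1/4)) = -28*(-1/2 - 3/4) = -28*(-5/4) = 35)
(w + G)**2 = (42 + 35)**2 = 77**2 = 5929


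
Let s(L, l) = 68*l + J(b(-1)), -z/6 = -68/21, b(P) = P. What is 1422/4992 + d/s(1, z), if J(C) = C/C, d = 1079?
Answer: 8477531/7700160 ≈ 1.1010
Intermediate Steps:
z = 136/7 (z = -(-408)/21 = -6*(-68/21) = 136/7 ≈ 19.429)
J(C) = 1
s(L, l) = 1 + 68*l (s(L, l) = 68*l + 1 = 1 + 68*l)
1422/4992 + d/s(1, z) = 1422/4992 + 1079/(1 + 68*(136/7)) = 1422*(1/4992) + 1079/(1 + 9248/7) = 237/832 + 1079/(9255/7) = 237/832 + 1079*(7/9255) = 237/832 + 7553/9255 = 8477531/7700160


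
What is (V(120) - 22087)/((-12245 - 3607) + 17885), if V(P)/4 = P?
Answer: -21607/2033 ≈ -10.628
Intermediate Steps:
V(P) = 4*P
(V(120) - 22087)/((-12245 - 3607) + 17885) = (4*120 - 22087)/((-12245 - 3607) + 17885) = (480 - 22087)/(-15852 + 17885) = -21607/2033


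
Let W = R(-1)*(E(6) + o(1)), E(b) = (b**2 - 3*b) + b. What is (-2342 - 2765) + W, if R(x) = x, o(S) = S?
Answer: -5132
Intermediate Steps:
E(b) = b**2 - 2*b
W = -25 (W = -(6*(-2 + 6) + 1) = -(6*4 + 1) = -(24 + 1) = -1*25 = -25)
(-2342 - 2765) + W = (-2342 - 2765) - 25 = -5107 - 25 = -5132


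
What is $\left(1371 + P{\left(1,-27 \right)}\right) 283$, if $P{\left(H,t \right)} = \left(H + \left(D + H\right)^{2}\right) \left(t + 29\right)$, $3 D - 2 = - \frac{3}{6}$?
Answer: $\frac{779665}{2} \approx 3.8983 \cdot 10^{5}$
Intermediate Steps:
$D = \frac{1}{2}$ ($D = \frac{2}{3} + \frac{\left(-3\right) \frac{1}{6}}{3} = \frac{2}{3} + \frac{1}{3} \left(- \frac{1}{2}\right) = \frac{2}{3} - \frac{1}{6} = \frac{1}{2} \approx 0.5$)
$P{\left(H,t \right)} = \left(29 + t\right) \left(H + \left(\frac{1}{2} + H\right)^{2}\right)$ ($P{\left(H,t \right)} = \left(H + \left(\frac{1}{2} + H\right)^{2}\right) \left(t + 29\right) = \left(H + \left(\frac{1}{2} + H\right)^{2}\right) \left(29 + t\right) = \left(29 + t\right) \left(H + \left(\frac{1}{2} + H\right)^{2}\right)$)
$\left(1371 + P{\left(1,-27 \right)}\right) 283 = \left(1371 + \left(\frac{29}{4} + 29 \cdot 1^{2} + 58 \cdot 1 + \frac{1}{4} \left(-27\right) - 27 \cdot 1^{2} + 2 \cdot 1 \left(-27\right)\right)\right) 283 = \left(1371 + \left(\frac{29}{4} + 29 \cdot 1 + 58 - \frac{27}{4} - 27 - 54\right)\right) 283 = \left(1371 + \left(\frac{29}{4} + 29 + 58 - \frac{27}{4} - 27 - 54\right)\right) 283 = \left(1371 + \frac{13}{2}\right) 283 = \frac{2755}{2} \cdot 283 = \frac{779665}{2}$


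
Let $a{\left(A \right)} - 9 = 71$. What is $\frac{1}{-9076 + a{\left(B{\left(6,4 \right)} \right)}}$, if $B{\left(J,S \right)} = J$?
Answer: $- \frac{1}{8996} \approx -0.00011116$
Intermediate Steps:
$a{\left(A \right)} = 80$ ($a{\left(A \right)} = 9 + 71 = 80$)
$\frac{1}{-9076 + a{\left(B{\left(6,4 \right)} \right)}} = \frac{1}{-9076 + 80} = \frac{1}{-8996} = - \frac{1}{8996}$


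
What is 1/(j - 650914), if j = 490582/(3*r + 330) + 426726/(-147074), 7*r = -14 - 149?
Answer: -886827/575578288913 ≈ -1.5408e-6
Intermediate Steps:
r = -163/7 (r = (-14 - 149)/7 = (1/7)*(-163) = -163/7 ≈ -23.286)
j = 1669820965/886827 (j = 490582/(3*(-163/7) + 330) + 426726/(-147074) = 490582/(-489/7 + 330) + 426726*(-1/147074) = 490582/(1821/7) - 1413/487 = 490582*(7/1821) - 1413/487 = 3434074/1821 - 1413/487 = 1669820965/886827 ≈ 1882.9)
1/(j - 650914) = 1/(1669820965/886827 - 650914) = 1/(-575578288913/886827) = -886827/575578288913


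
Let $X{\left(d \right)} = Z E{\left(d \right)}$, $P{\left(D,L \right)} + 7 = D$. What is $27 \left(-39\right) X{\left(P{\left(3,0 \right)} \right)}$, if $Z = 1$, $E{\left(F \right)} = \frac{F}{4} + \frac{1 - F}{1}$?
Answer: $-4212$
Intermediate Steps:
$P{\left(D,L \right)} = -7 + D$
$E{\left(F \right)} = 1 - \frac{3 F}{4}$ ($E{\left(F \right)} = F \frac{1}{4} + \left(1 - F\right) 1 = \frac{F}{4} - \left(-1 + F\right) = 1 - \frac{3 F}{4}$)
$X{\left(d \right)} = 1 - \frac{3 d}{4}$ ($X{\left(d \right)} = 1 \left(1 - \frac{3 d}{4}\right) = 1 - \frac{3 d}{4}$)
$27 \left(-39\right) X{\left(P{\left(3,0 \right)} \right)} = 27 \left(-39\right) \left(1 - \frac{3 \left(-7 + 3\right)}{4}\right) = - 1053 \left(1 - -3\right) = - 1053 \left(1 + 3\right) = \left(-1053\right) 4 = -4212$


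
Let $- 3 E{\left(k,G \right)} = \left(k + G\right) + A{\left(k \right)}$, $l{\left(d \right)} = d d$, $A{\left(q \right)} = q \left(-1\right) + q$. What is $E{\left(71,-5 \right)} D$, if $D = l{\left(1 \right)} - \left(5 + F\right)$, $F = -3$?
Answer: $22$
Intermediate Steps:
$A{\left(q \right)} = 0$ ($A{\left(q \right)} = - q + q = 0$)
$l{\left(d \right)} = d^{2}$
$E{\left(k,G \right)} = - \frac{G}{3} - \frac{k}{3}$ ($E{\left(k,G \right)} = - \frac{\left(k + G\right) + 0}{3} = - \frac{\left(G + k\right) + 0}{3} = - \frac{G + k}{3} = - \frac{G}{3} - \frac{k}{3}$)
$D = -1$ ($D = 1^{2} - 2 = 1 + \left(-5 + 3\right) = 1 - 2 = -1$)
$E{\left(71,-5 \right)} D = \left(\left(- \frac{1}{3}\right) \left(-5\right) - \frac{71}{3}\right) \left(-1\right) = \left(\frac{5}{3} - \frac{71}{3}\right) \left(-1\right) = \left(-22\right) \left(-1\right) = 22$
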